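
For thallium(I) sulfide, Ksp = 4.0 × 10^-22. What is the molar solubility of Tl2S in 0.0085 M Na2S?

s = 1.1 x 10^-10 M

Tl2S(s) ⇌ 2 Tl^+ + S^2-
Ksp = [Tl^+]^2[S^2-]
Let s = moles of Tl2S that dissolve per litre. [Tl^+] = 2s, [S^2-] = 0.0085 + s ≈ 0.0085 (Ksp is small, so little additional dissolves).
Ksp ≈ (2s)^2 × 0.0085
s = 1.1 × 10^-10 M
Check: s = 1.1 × 10^-10 ≪ 0.0085, so the approximation is valid.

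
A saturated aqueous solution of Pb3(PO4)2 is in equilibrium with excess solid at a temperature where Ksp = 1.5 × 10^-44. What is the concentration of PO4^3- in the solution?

[PO4^3-] = 1.3 × 10^-9 M

Pb3(PO4)2(s) ⇌ 3 Pb^2+(aq) + 2 PO4^3-(aq)
Ksp = [Pb^2+]^3[PO4^3-]^2
For each mole of Pb3(PO4)2 that dissolves: [Pb^2+] = 3s, [PO4^3-] = 2s.
Substituting: Ksp = (3s)^3(2s)^2 = 108s^5
s^5 = 1.5 × 10^-44 / 108, so s = 6.74 x 10^-10 M
[PO4^3-] = 2s = 1.3 x 10^-9 M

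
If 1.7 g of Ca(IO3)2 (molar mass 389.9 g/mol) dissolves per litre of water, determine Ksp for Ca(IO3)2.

Molar solubility s = (1.7 g/L) / (389.9 g/mol) = 4.36 × 10^-3 M.
Ca(IO3)2(s) ⇌ Ca^2+ + 2 IO3^-
For each mole of Ca(IO3)2 that dissolves: [Ca^2+] = s, [IO3^-] = 2s.
Ksp = [Ca^2+][IO3^-]^2
Ksp = s(2s)^2 = 4s^3
Ksp = 4 × (4.36 × 10^-3)^3 = 3.3 × 10^-7

Ksp ≈ 3.3e-7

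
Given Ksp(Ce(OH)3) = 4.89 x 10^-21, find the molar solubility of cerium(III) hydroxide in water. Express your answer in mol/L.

Ce(OH)3(s) ⇌ Ce^3+(aq) + 3 OH^-(aq)
Ksp = [Ce^3+][OH^-]^3
Let s = molar solubility. Then [Ce^3+] = s and [OH^-] = 3s.
Ksp = s(3s)^3 = 27s^4
Solving, s = (4.89 x 10^-21/27)^(1/4) = 3.67 × 10^-6 M

3.67 x 10^-6 M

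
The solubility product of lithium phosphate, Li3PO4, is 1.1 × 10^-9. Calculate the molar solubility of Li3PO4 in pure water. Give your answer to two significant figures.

Li3PO4(s) ⇌ 3 Li^+(aq) + PO4^3-(aq)
Ksp = [Li^+]^3[PO4^3-]
For each mole of Li3PO4 that dissolves: [Li^+] = 3s, [PO4^3-] = s.
Substituting: Ksp = (3s)^3s = 27s^4
s^4 = 1.1 × 10^-9 / 27, so s = 2.5 × 10^-3 M

s ≈ 2.5 × 10^-3 M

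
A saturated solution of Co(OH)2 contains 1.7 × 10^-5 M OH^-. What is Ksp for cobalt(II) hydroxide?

2.5 x 10^-15

Co(OH)2(s) <=> Co^2+(aq) + 2 OH^-(aq)
Stoichiometry gives [Co^2+] = (1/2)[OH^-] = 8.50 × 10^-6 M.
Ksp = [Co^2+][OH^-]^2
Ksp = 8.50 x 10^-6 × (1.7 x 10^-5)^2 = 2.5 × 10^-15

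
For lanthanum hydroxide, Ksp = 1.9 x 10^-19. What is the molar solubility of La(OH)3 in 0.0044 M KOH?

s = 2.2e-12 M

La(OH)3(s) ⇌ La^3+ + 3 OH^-
Ksp = [La^3+][OH^-]^3
Let s be the molar solubility in this solution. [La^3+] = s, [OH^-] = 0.0044 + 3s ≈ 0.0044 (common-ion effect: OH^- is already 0.0044 M).
Ksp ≈ s × (0.0044)^3
s = 2.2 × 10^-12 M
Check: 3s = 6.7 x 10^-12 ≪ 0.0044, so the approximation is valid.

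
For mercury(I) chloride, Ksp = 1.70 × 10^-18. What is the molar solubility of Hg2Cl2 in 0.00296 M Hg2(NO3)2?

Hg2Cl2(s) ⇌ Hg2^2+ + 2 Cl^-
Ksp = [Hg2^2+][Cl^-]^2
If s mol/L dissolves here, [Hg2^2+] = 0.00296 + s ≈ 0.00296, [Cl^-] = 2s (common-ion effect: Hg2^2+ is already 0.00296 M).
Ksp ≈ 0.00296 × (2s)^2
s = 1.20 x 10^-8 M
Check: s = 1.2 × 10^-8 ≪ 0.00296, so the approximation is valid.

s ≈ 1.20 × 10^-8 M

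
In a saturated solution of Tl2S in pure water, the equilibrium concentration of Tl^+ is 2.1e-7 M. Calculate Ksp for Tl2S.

Tl2S(s) <=> 2 Tl^+(aq) + S^2-(aq)
Stoichiometry gives [S^2-] = (1/2)[Tl^+] = 1.05 x 10^-7 M.
Ksp = [Tl^+]^2[S^2-]
Ksp = (2.1 × 10^-7)^2 × 1.05 × 10^-7 = 4.6 x 10^-21

Ksp = 4.6 × 10^-21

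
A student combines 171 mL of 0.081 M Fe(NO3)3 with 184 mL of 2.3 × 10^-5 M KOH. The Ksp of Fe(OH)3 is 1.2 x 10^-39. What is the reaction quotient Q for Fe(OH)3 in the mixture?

Q = 6.6 × 10^-17

Total volume = 171 + 184 = 355 mL.
[Fe^3+] = 8.1 × 10^-2 × (171/355) = 3.90 × 10^-2 M
[OH^-] = 2.3 × 10^-5 × (184/355) = 1.19 x 10^-5 M
Fe(OH)3(s) ⇌ Fe^3+(aq) + 3 OH^-(aq), so Q = [Fe^3+][OH^-]^3
Q = (3.90 × 10^-2)(1.19 × 10^-5)^3 = 6.6 × 10^-17
Q > Ksp, so Fe(OH)3 will precipitate.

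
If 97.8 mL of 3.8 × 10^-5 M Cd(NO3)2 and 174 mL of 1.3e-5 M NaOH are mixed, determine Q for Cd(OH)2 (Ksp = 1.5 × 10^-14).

Total volume = 97.8 + 174 = 271.8 mL.
[Cd^2+] = 3.8 × 10^-5 × (97.8/271.8) = 1.37 x 10^-5 M
[OH^-] = 1.3 × 10^-5 × (174/271.8) = 8.32 x 10^-6 M
Cd(OH)2(s) <=> Cd^2+ + 2 OH^-, so Q = [Cd^2+][OH^-]^2
Q = (1.37 × 10^-5)(8.32 × 10^-6)^2 = 9.5 × 10^-16
Q < Ksp, so no precipitate of Cd(OH)2 forms.

9.5 × 10^-16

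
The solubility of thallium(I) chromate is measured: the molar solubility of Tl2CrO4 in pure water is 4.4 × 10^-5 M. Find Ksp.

Ksp ≈ 3.4 × 10^-13

Tl2CrO4(s) <=> 2 Tl^+ + CrO4^2-
For each mole of Tl2CrO4 that dissolves: [Tl^+] = 2s, [CrO4^2-] = s.
Ksp = [Tl^+]^2[CrO4^2-]
Substituting: Ksp = (2s)^2s = 4s^3
With s = 4.4 x 10^-5: Ksp = 3.4 × 10^-13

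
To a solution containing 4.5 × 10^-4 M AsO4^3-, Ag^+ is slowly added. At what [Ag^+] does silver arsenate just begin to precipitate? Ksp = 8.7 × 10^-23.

[Ag^+] = 5.8 × 10^-7 M

Ag3AsO4(s) ⇌ 3 Ag^+(aq) + AsO4^3-(aq)
Ksp = [Ag^+]^3[AsO4^3-]
Precipitation begins when Q = Ksp. With [AsO4^3-] = 4.5 × 10^-4 M:
8.7 × 10^-23 = (4.5 × 10^-4) × [Ag^+]^3
[Ag^+] = (8.7 × 10^-23 / 4.5 × 10^-4)^(1/3) = 5.8 x 10^-7 M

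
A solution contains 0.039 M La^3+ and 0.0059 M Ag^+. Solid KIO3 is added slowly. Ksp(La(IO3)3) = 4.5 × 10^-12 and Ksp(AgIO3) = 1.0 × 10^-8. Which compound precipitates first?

AgIO3

Precipitation of each salt starts when its ion product equals its Ksp.
For La(IO3)3: 4.5 × 10^-12 = 0.039 × [IO3^-]^3  ⇒  [IO3^-] = 4.9 × 10^-4 M.
For AgIO3: 1.0 × 10^-8 = 0.0059 × [IO3^-]  ⇒  [IO3^-] = 1.7 x 10^-6 M.
The salt with the lower threshold [IO3^-] precipitates first: AgIO3.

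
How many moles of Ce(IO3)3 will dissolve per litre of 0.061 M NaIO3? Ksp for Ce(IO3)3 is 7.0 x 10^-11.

s = 3.1 × 10^-7 M

Ce(IO3)3(s) <=> Ce^3+ + 3 IO3^-
Ksp = [Ce^3+][IO3^-]^3
Let s = moles of Ce(IO3)3 that dissolve per litre. [Ce^3+] = s, [IO3^-] = 0.061 + 3s ≈ 0.061 (common-ion effect: IO3^- is already 0.061 M).
Ksp ≈ s × (0.061)^3
s = 3.1 × 10^-7 M
Check: 3s = 9.3 × 10^-7 ≪ 0.061, so the approximation is valid.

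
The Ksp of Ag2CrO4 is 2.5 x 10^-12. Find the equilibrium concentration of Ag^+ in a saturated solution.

1.7 × 10^-4 M

Ag2CrO4(s) ⇌ 2 Ag^+ + CrO4^2-
Ksp = [Ag^+]^2[CrO4^2-]
If s mol/L of Ag2CrO4 dissolves, [Ag^+] = 2s and [CrO4^2-] = s.
Ksp = (2s)^2s = 4s^3
s^3 = 2.5 x 10^-12 / 4, so s = 8.55 x 10^-5 M
[Ag^+] = 2s = 1.7 × 10^-4 M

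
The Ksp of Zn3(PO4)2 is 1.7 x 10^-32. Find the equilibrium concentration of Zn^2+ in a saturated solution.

[Zn^2+] ≈ 5.2e-7 M

Zn3(PO4)2(s) <=> 3 Zn^2+ + 2 PO4^3-
Ksp = [Zn^2+]^3[PO4^3-]^2
For each mole of Zn3(PO4)2 that dissolves: [Zn^2+] = 3s, [PO4^3-] = 2s.
So Ksp = (3s)^3 × (2s)^2 = 108s^5
Solving, s = (1.7 x 10^-32/108)^(1/5) = 1.74 × 10^-7 M
[Zn^2+] = 3s = 5.2 × 10^-7 M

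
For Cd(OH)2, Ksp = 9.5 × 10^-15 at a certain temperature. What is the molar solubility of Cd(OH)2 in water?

Cd(OH)2(s) ⇌ Cd^2+(aq) + 2 OH^-(aq)
Ksp = [Cd^2+][OH^-]^2
For each mole of Cd(OH)2 that dissolves: [Cd^2+] = s, [OH^-] = 2s.
Substituting: Ksp = s(2s)^2 = 4s^3
Solving, s = (9.5 × 10^-15/4)^(1/3) = 1.3 × 10^-5 M

1.3e-5 M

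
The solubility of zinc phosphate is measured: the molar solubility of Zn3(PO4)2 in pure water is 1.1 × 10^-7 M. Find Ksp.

Ksp ≈ 1.7 × 10^-33

Zn3(PO4)2(s) <=> 3 Zn^2+(aq) + 2 PO4^3-(aq)
With molar solubility s: [Zn^2+] = 3s, [PO4^3-] = 2s.
Ksp = [Zn^2+]^3[PO4^3-]^2
So Ksp = (3s)^3 × (2s)^2 = 108s^5
Ksp = 108 × (1.1 × 10^-7)^5 = 1.7 × 10^-33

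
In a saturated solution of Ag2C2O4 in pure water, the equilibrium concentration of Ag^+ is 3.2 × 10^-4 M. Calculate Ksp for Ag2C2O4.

Ag2C2O4(s) ⇌ 2 Ag^+ + C2O4^2-
Stoichiometry gives [C2O4^2-] = (1/2)[Ag^+] = 1.60 × 10^-4 M.
Ksp = [Ag^+]^2[C2O4^2-]
Ksp = (3.2 × 10^-4)^2 × 1.60 × 10^-4 = 1.6 × 10^-11

1.6 × 10^-11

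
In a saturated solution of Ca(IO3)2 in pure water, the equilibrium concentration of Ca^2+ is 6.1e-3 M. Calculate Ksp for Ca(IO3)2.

Ksp ≈ 9.1 × 10^-7

Ca(IO3)2(s) <=> Ca^2+ + 2 IO3^-
Stoichiometry gives [IO3^-] = (2/1)[Ca^2+] = 1.22 x 10^-2 M.
Ksp = [Ca^2+][IO3^-]^2
Ksp = 6.1 × 10^-3 × (1.22 × 10^-2)^2 = 9.1 x 10^-7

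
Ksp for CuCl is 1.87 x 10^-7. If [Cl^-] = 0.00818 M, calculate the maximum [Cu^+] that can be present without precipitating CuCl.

CuCl(s) <=> Cu^+(aq) + Cl^-(aq)
Ksp = [Cu^+][Cl^-]
Precipitation begins when Q = Ksp. With [Cl^-] = 0.00818 M:
1.87 x 10^-7 = (0.00818) × [Cu^+]
[Cu^+] = (1.87 x 10^-7 / 8.18 x 10^-3) = 2.29 x 10^-5 M

[Cu^+] ≈ 2.29 x 10^-5 M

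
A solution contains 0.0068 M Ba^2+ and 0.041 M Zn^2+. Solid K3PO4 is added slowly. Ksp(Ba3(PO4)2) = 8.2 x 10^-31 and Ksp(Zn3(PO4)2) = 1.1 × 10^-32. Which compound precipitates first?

Zn3(PO4)2

Each salt begins to precipitate when Q = Ksp, i.e. when [PO4^3-] reaches its threshold.
For Ba3(PO4)2: 8.2 x 10^-31 = (0.0068)^3 × [PO4^3-]^2  ⇒  [PO4^3-] = 1.6 × 10^-12 M.
For Zn3(PO4)2: 1.1 × 10^-32 = (0.041)^3 × [PO4^3-]^2  ⇒  [PO4^3-] = 1.3 x 10^-14 M.
The salt with the lower threshold [PO4^3-] precipitates first: Zn3(PO4)2.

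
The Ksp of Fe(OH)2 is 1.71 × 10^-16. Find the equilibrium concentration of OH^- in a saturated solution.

Fe(OH)2(s) ⇌ Fe^2+ + 2 OH^-
Ksp = [Fe^2+][OH^-]^2
For each mole of Fe(OH)2 that dissolves: [Fe^2+] = s, [OH^-] = 2s.
So Ksp = s × (2s)^2 = 4s^3
Solving, s = (1.71 × 10^-16/4)^(1/3) = 3.497 × 10^-6 M
[OH^-] = 2s = 6.99 × 10^-6 M

[OH^-] ≈ 6.99 × 10^-6 M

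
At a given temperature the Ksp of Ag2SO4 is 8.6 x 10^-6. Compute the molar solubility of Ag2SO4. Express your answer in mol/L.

Ag2SO4(s) ⇌ 2 Ag^+(aq) + SO4^2-(aq)
Ksp = [Ag^+]^2[SO4^2-]
With molar solubility s: [Ag^+] = 2s, [SO4^2-] = s.
Ksp = (2s)^2s = 4s^3
s = (8.6 x 10^-6 / 4)^(1/3) = 1.3 × 10^-2 M

s = 1.3 x 10^-2 M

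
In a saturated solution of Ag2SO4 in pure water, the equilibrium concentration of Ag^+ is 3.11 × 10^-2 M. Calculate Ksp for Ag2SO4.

1.50 × 10^-5

Ag2SO4(s) ⇌ 2 Ag^+ + SO4^2-
Stoichiometry gives [SO4^2-] = (1/2)[Ag^+] = 1.555 x 10^-2 M.
Ksp = [Ag^+]^2[SO4^2-]
Ksp = (3.11 × 10^-2)^2 × 1.555 × 10^-2 = 1.50 x 10^-5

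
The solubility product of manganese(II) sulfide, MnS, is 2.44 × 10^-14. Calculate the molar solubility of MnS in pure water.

1.56e-7 M

MnS(s) ⇌ Mn^2+(aq) + S^2-(aq)
Ksp = [Mn^2+][S^2-]
With molar solubility s: [Mn^2+] = s, [S^2-] = s.
Ksp = (s)(s) = s^2
s = (2.44 × 10^-14)^(1/2) = 1.56 × 10^-7 M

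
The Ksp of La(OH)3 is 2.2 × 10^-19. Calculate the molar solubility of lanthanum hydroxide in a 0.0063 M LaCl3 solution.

s = 1.1 × 10^-6 M

La(OH)3(s) ⇌ La^3+ + 3 OH^-
Ksp = [La^3+][OH^-]^3
If s mol/L dissolves here, [La^3+] = 0.0063 + s ≈ 0.0063, [OH^-] = 3s (since La^3+ from LaCl3 dominates).
Ksp ≈ 0.0063 × (3s)^3
s = 1.1 x 10^-6 M
Check: s = 1.1 × 10^-6 ≪ 0.0063, so the approximation is valid.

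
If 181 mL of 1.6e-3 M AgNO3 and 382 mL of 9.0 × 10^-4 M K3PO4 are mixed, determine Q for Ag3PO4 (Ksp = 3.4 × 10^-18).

Q ≈ 8.3 x 10^-14

Total volume = 181 + 382 = 563 mL.
[Ag^+] = 1.6 x 10^-3 × (181/563) = 5.14 x 10^-4 M
[PO4^3-] = 9.0 × 10^-4 × (382/563) = 6.11 × 10^-4 M
Ag3PO4(s) <=> 3 Ag^+ + PO4^3-, so Q = [Ag^+]^3[PO4^3-]
Q = (5.14 × 10^-4)^3(6.11 × 10^-4) = 8.3 x 10^-14
Q > Ksp, so Ag3PO4 will precipitate.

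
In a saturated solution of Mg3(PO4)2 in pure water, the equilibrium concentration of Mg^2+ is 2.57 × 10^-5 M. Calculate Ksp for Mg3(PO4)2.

Mg3(PO4)2(s) <=> 3 Mg^2+ + 2 PO4^3-
Stoichiometry gives [PO4^3-] = (2/3)[Mg^2+] = 1.713 x 10^-5 M.
Ksp = [Mg^2+]^3[PO4^3-]^2
Ksp = (2.57 × 10^-5)^3 × (1.713 x 10^-5)^2 = 4.98 × 10^-24

Ksp = 4.98 x 10^-24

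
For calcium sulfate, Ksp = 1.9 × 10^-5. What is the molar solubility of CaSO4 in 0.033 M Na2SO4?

CaSO4(s) ⇌ Ca^2+ + SO4^2-
Ksp = [Ca^2+][SO4^2-]
Let s = moles of CaSO4 that dissolve per litre. [Ca^2+] = s, [SO4^2-] = 0.033 + s ≈ 0.033 (since SO4^2- from Na2SO4 dominates).
Ksp ≈ s × 0.033
s = 5.8 × 10^-4 M
Check: s = 5.8 × 10^-4 ≪ 0.033, so the approximation is valid.

s = 5.8 × 10^-4 M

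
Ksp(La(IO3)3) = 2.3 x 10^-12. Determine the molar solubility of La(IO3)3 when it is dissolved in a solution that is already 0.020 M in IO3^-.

s = 2.9 × 10^-7 M

La(IO3)3(s) <=> La^3+(aq) + 3 IO3^-(aq)
Ksp = [La^3+][IO3^-]^3
Let s = moles of La(IO3)3 that dissolve per litre. [La^3+] = s, [IO3^-] = 0.020 + 3s ≈ 0.020 (common-ion effect: IO3^- is already 0.020 M).
Ksp ≈ s × (0.020)^3
s = 2.9 x 10^-7 M
Check: 3s = 8.6 × 10^-7 ≪ 0.020, so the approximation is valid.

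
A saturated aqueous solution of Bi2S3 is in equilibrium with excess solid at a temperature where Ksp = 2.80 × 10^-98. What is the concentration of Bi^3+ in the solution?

[Bi^3+] = 2.42 × 10^-20 M

Bi2S3(s) ⇌ 2 Bi^3+ + 3 S^2-
Ksp = [Bi^3+]^2[S^2-]^3
Let s = molar solubility. Then [Bi^3+] = 2s and [S^2-] = 3s.
Substituting: Ksp = (2s)^2(3s)^3 = 108s^5
s^5 = 2.80 × 10^-98 / 108, so s = 1.210 × 10^-20 M
[Bi^3+] = 2s = 2.42 × 10^-20 M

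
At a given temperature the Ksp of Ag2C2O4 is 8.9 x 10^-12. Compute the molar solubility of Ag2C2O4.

Ag2C2O4(s) ⇌ 2 Ag^+(aq) + C2O4^2-(aq)
Ksp = [Ag^+]^2[C2O4^2-]
With molar solubility s: [Ag^+] = 2s, [C2O4^2-] = s.
So Ksp = (2s)^2 × s = 4s^3
s = (8.9 x 10^-12 / 4)^(1/3) = 1.3 × 10^-4 M

s ≈ 1.3 x 10^-4 M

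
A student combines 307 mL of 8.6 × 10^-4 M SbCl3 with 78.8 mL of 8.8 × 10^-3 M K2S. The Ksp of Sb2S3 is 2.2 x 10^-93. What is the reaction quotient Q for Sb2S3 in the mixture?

Total volume = 307 + 78.8 = 385.8 mL.
[Sb^3+] = 8.6 × 10^-4 × (307/385.8) = 6.84 × 10^-4 M
[S^2-] = 8.8 x 10^-3 × (78.8/385.8) = 1.80 × 10^-3 M
Sb2S3(s) <=> 2 Sb^3+ + 3 S^2-, so Q = [Sb^3+]^2[S^2-]^3
Q = (6.84 x 10^-4)^2(1.80 × 10^-3)^3 = 2.7 × 10^-15
Q > Ksp, so Sb2S3 will precipitate.

2.7 x 10^-15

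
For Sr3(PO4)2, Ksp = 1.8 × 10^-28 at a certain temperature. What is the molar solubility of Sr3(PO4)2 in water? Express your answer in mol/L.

Sr3(PO4)2(s) <=> 3 Sr^2+(aq) + 2 PO4^3-(aq)
Ksp = [Sr^2+]^3[PO4^3-]^2
For each mole of Sr3(PO4)2 that dissolves: [Sr^2+] = 3s, [PO4^3-] = 2s.
Substituting: Ksp = (3s)^3(2s)^2 = 108s^5
s^5 = 1.8 × 10^-28 / 108, so s = 1.1 × 10^-6 M

s ≈ 1.1 × 10^-6 M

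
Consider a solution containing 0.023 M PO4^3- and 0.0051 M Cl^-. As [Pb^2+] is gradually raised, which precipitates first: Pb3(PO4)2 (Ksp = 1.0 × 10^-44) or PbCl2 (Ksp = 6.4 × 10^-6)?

Pb3(PO4)2

Each salt begins to precipitate when Q = Ksp, i.e. when [Pb^2+] reaches its threshold.
For Pb3(PO4)2: 1.0 × 10^-44 = (0.023)^2 × [Pb^2+]^3  ⇒  [Pb^2+] = 2.7 × 10^-14 M.
For PbCl2: 6.4 × 10^-6 = (0.0051)^2 × [Pb^2+]  ⇒  [Pb^2+] = 2.5 × 10^-1 M.
The salt with the lower threshold [Pb^2+] precipitates first: Pb3(PO4)2.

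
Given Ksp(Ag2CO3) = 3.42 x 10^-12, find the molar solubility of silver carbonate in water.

Ag2CO3(s) <=> 2 Ag^+ + CO3^2-
Ksp = [Ag^+]^2[CO3^2-]
With molar solubility s: [Ag^+] = 2s, [CO3^2-] = s.
Ksp = (2s)^2s = 4s^3
Solving, s = (3.42 x 10^-12/4)^(1/3) = 9.49 × 10^-5 M

s = 9.49 × 10^-5 M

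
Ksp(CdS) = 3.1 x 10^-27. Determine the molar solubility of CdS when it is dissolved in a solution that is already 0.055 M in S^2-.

s = 5.6 x 10^-26 M

CdS(s) ⇌ Cd^2+(aq) + S^2-(aq)
Ksp = [Cd^2+][S^2-]
Let s be the molar solubility in this solution. [Cd^2+] = s, [S^2-] = 0.055 + s ≈ 0.055 (Ksp is small, so little additional dissolves).
Ksp ≈ s × 0.055
s = 5.6 x 10^-26 M
Check: s = 5.6 × 10^-26 ≪ 0.055, so the approximation is valid.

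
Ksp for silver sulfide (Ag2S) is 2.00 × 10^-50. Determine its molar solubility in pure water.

s ≈ 1.71e-17 M

Ag2S(s) ⇌ 2 Ag^+(aq) + S^2-(aq)
Ksp = [Ag^+]^2[S^2-]
Let s = molar solubility. Then [Ag^+] = 2s and [S^2-] = s.
Ksp = (2s)^2s = 4s^3
Solving, s = (2.00 × 10^-50/4)^(1/3) = 1.71 × 10^-17 M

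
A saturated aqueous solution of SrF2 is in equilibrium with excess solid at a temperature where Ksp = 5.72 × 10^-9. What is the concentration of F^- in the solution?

SrF2(s) ⇌ Sr^2+ + 2 F^-
Ksp = [Sr^2+][F^-]^2
With molar solubility s: [Sr^2+] = s, [F^-] = 2s.
Ksp = s(2s)^2 = 4s^3
s^3 = 5.72 × 10^-9 / 4, so s = 1.127 × 10^-3 M
[F^-] = 2s = 2.25 × 10^-3 M

2.25 x 10^-3 M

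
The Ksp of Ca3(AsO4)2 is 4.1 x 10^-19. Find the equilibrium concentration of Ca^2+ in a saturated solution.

Ca3(AsO4)2(s) ⇌ 3 Ca^2+ + 2 AsO4^3-
Ksp = [Ca^2+]^3[AsO4^3-]^2
Let s = molar solubility. Then [Ca^2+] = 3s and [AsO4^3-] = 2s.
Ksp = (3s)^3(2s)^2 = 108s^5
s = (4.1 x 10^-19 / 108)^(1/5) = 8.24 × 10^-5 M
[Ca^2+] = 3s = 2.5 × 10^-4 M

[Ca^2+] = 2.5 × 10^-4 M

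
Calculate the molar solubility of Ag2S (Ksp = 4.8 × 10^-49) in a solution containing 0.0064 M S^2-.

Ag2S(s) <=> 2 Ag^+(aq) + S^2-(aq)
Ksp = [Ag^+]^2[S^2-]
If s mol/L dissolves here, [Ag^+] = 2s, [S^2-] = 0.0064 + s ≈ 0.0064 (Ksp is small, so little additional dissolves).
Ksp ≈ (2s)^2 × 0.0064
s = 4.3 × 10^-24 M
Check: s = 4.3 × 10^-24 ≪ 0.0064, so the approximation is valid.

4.3 × 10^-24 M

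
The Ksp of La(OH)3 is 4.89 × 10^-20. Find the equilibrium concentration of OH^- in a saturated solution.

La(OH)3(s) ⇌ La^3+ + 3 OH^-
Ksp = [La^3+][OH^-]^3
Let s = molar solubility. Then [La^3+] = s and [OH^-] = 3s.
Ksp = s(3s)^3 = 27s^4
s = (4.89 × 10^-20 / 27)^(1/4) = 6.524 x 10^-6 M
[OH^-] = 3s = 1.96 × 10^-5 M

1.96 × 10^-5 M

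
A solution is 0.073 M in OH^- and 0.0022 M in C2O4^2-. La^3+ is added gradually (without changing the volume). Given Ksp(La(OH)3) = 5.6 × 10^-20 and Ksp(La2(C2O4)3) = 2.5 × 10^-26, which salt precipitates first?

Each salt begins to precipitate when Q = Ksp, i.e. when [La^3+] reaches its threshold.
For La(OH)3: 5.6 × 10^-20 = (0.073)^3 × [La^3+]  ⇒  [La^3+] = 1.4 × 10^-16 M.
For La2(C2O4)3: 2.5 × 10^-26 = (0.0022)^3 × [La^3+]^2  ⇒  [La^3+] = 1.5 x 10^-9 M.
The salt with the lower threshold [La^3+] precipitates first: La(OH)3.

La(OH)3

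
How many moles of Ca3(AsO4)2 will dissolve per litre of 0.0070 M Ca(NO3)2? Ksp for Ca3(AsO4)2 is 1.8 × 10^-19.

Ca3(AsO4)2(s) ⇌ 3 Ca^2+(aq) + 2 AsO4^3-(aq)
Ksp = [Ca^2+]^3[AsO4^3-]^2
Let s be the molar solubility in this solution. [Ca^2+] = 0.0070 + 3s ≈ 0.0070, [AsO4^3-] = 2s (Ksp is small, so little additional dissolves).
Ksp ≈ (0.0070)^3 × (2s)^2
s = 3.6 x 10^-7 M
Check: 3s = 1.1 x 10^-6 ≪ 0.0070, so the approximation is valid.

s ≈ 3.6e-7 M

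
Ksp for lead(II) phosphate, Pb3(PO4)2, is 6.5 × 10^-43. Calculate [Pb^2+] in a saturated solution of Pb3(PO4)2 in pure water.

Pb3(PO4)2(s) ⇌ 3 Pb^2+ + 2 PO4^3-
Ksp = [Pb^2+]^3[PO4^3-]^2
With molar solubility s: [Pb^2+] = 3s, [PO4^3-] = 2s.
Substituting: Ksp = (3s)^3(2s)^2 = 108s^5
s^5 = 6.5 × 10^-43 / 108, so s = 1.43 × 10^-9 M
[Pb^2+] = 3s = 4.3 x 10^-9 M

[Pb^2+] = 4.3 × 10^-9 M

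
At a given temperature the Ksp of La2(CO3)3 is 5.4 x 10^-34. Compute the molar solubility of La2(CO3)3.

La2(CO3)3(s) <=> 2 La^3+(aq) + 3 CO3^2-(aq)
Ksp = [La^3+]^2[CO3^2-]^3
With molar solubility s: [La^3+] = 2s, [CO3^2-] = 3s.
Substituting: Ksp = (2s)^2(3s)^3 = 108s^5
s = (5.4 x 10^-34 / 108)^(1/5) = 8.7 × 10^-8 M

s = 8.7e-8 M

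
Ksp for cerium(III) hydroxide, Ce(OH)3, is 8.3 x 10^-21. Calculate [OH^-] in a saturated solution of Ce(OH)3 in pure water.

Ce(OH)3(s) <=> Ce^3+ + 3 OH^-
Ksp = [Ce^3+][OH^-]^3
For each mole of Ce(OH)3 that dissolves: [Ce^3+] = s, [OH^-] = 3s.
Substituting: Ksp = s(3s)^3 = 27s^4
s^4 = 8.3 x 10^-21 / 27, so s = 4.19 × 10^-6 M
[OH^-] = 3s = 1.3 x 10^-5 M

[OH^-] = 1.3e-5 M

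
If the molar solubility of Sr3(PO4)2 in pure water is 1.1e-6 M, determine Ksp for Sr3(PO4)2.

Sr3(PO4)2(s) ⇌ 3 Sr^2+(aq) + 2 PO4^3-(aq)
Let s = molar solubility. Then [Sr^2+] = 3s and [PO4^3-] = 2s.
Ksp = [Sr^2+]^3[PO4^3-]^2
Ksp = (3s)^3(2s)^2 = 108s^5
Ksp = 108 × (1.1 × 10^-6)^5 = 1.7 × 10^-28

Ksp = 1.7e-28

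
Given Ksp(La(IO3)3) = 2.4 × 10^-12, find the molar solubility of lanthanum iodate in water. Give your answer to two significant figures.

s = 5.5 x 10^-4 M

La(IO3)3(s) ⇌ La^3+ + 3 IO3^-
Ksp = [La^3+][IO3^-]^3
For each mole of La(IO3)3 that dissolves: [La^3+] = s, [IO3^-] = 3s.
So Ksp = s × (3s)^3 = 27s^4
Solving, s = (2.4 × 10^-12/27)^(1/4) = 5.5 x 10^-4 M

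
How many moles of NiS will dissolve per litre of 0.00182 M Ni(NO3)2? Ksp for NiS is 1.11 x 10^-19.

NiS(s) <=> Ni^2+ + S^2-
Ksp = [Ni^2+][S^2-]
If s mol/L dissolves here, [Ni^2+] = 0.00182 + s ≈ 0.00182, [S^2-] = s (since Ni^2+ from Ni(NO3)2 dominates).
Ksp ≈ 0.00182 × s
s = 6.10 × 10^-17 M
Check: s = 6.1 × 10^-17 ≪ 0.00182, so the approximation is valid.

s ≈ 6.10e-17 M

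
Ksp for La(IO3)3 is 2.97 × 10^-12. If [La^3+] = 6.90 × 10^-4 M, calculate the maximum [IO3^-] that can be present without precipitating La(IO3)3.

La(IO3)3(s) <=> La^3+(aq) + 3 IO3^-(aq)
Ksp = [La^3+][IO3^-]^3
Precipitation begins when Q = Ksp. With [La^3+] = 6.90 × 10^-4 M:
2.97 × 10^-12 = (6.90 × 10^-4) × [IO3^-]^3
[IO3^-] = (2.97 × 10^-12 / 6.90 × 10^-4)^(1/3) = 1.63 × 10^-3 M

1.63 x 10^-3 M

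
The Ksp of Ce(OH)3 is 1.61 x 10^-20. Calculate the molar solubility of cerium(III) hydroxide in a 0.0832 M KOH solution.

s ≈ 2.80 × 10^-17 M

Ce(OH)3(s) ⇌ Ce^3+(aq) + 3 OH^-(aq)
Ksp = [Ce^3+][OH^-]^3
If s mol/L dissolves here, [Ce^3+] = s, [OH^-] = 0.0832 + 3s ≈ 0.0832 (common-ion effect: OH^- is already 0.0832 M).
Ksp ≈ s × (0.0832)^3
s = 2.80 × 10^-17 M
Check: 3s = 8.4 × 10^-17 ≪ 0.0832, so the approximation is valid.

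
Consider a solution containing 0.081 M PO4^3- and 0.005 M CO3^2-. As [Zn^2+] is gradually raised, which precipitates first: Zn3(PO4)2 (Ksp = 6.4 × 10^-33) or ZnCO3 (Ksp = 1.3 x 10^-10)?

Each salt begins to precipitate when Q = Ksp, i.e. when [Zn^2+] reaches its threshold.
For Zn3(PO4)2: 6.4 × 10^-33 = (0.081)^2 × [Zn^2+]^3  ⇒  [Zn^2+] = 9.9 x 10^-11 M.
For ZnCO3: 1.3 x 10^-10 = 0.005 × [Zn^2+]  ⇒  [Zn^2+] = 2.6 x 10^-8 M.
The salt with the lower threshold [Zn^2+] precipitates first: Zn3(PO4)2.

Zn3(PO4)2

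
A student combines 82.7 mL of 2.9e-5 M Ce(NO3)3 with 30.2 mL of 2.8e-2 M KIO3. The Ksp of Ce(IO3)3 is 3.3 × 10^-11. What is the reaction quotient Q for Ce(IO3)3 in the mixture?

Q = 8.9e-12

Total volume = 82.7 + 30.2 = 112.9 mL.
[Ce^3+] = 2.9 × 10^-5 × (82.7/112.9) = 2.12 x 10^-5 M
[IO3^-] = 2.8 x 10^-2 × (30.2/112.9) = 7.49 × 10^-3 M
Ce(IO3)3(s) ⇌ Ce^3+(aq) + 3 IO3^-(aq), so Q = [Ce^3+][IO3^-]^3
Q = (2.12 × 10^-5)(7.49 x 10^-3)^3 = 8.9 x 10^-12
Q < Ksp, so no precipitate of Ce(IO3)3 forms.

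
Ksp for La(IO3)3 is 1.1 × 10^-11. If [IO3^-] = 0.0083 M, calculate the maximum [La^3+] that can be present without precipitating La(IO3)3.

1.9 × 10^-5 M

La(IO3)3(s) ⇌ La^3+ + 3 IO3^-
Ksp = [La^3+][IO3^-]^3
Precipitation begins when Q = Ksp. With [IO3^-] = 0.0083 M:
1.1 × 10^-11 = (0.0083)^3 × [La^3+]
[La^3+] = (1.1 × 10^-11 / 5.72 × 10^-7) = 1.9 × 10^-5 M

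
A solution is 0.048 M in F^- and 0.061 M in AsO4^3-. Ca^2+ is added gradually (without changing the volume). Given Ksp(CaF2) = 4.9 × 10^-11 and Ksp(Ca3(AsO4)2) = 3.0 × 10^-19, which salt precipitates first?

CaF2

Precipitation of each salt starts when its ion product equals its Ksp.
For CaF2: 4.9 × 10^-11 = (0.048)^2 × [Ca^2+]  ⇒  [Ca^2+] = 2.1 x 10^-8 M.
For Ca3(AsO4)2: 3.0 × 10^-19 = (0.061)^2 × [Ca^2+]^3  ⇒  [Ca^2+] = 4.3 × 10^-6 M.
The salt with the lower threshold [Ca^2+] precipitates first: CaF2.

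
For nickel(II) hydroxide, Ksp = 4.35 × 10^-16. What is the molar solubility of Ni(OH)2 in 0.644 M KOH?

Ni(OH)2(s) <=> Ni^2+(aq) + 2 OH^-(aq)
Ksp = [Ni^2+][OH^-]^2
If s mol/L dissolves here, [Ni^2+] = s, [OH^-] = 0.644 + 2s ≈ 0.644 (common-ion effect: OH^- is already 0.644 M).
Ksp ≈ s × (0.644)^2
s = 1.05 × 10^-15 M
Check: 2s = 2.1 x 10^-15 ≪ 0.644, so the approximation is valid.

s ≈ 1.05e-15 M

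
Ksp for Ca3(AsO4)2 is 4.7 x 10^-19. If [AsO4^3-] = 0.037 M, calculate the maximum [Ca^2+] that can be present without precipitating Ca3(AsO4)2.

[Ca^2+] ≈ 7.0 × 10^-6 M

Ca3(AsO4)2(s) ⇌ 3 Ca^2+ + 2 AsO4^3-
Ksp = [Ca^2+]^3[AsO4^3-]^2
Precipitation begins when Q = Ksp. With [AsO4^3-] = 0.037 M:
4.7 x 10^-19 = (0.037)^2 × [Ca^2+]^3
[Ca^2+] = (4.7 x 10^-19 / 1.37 × 10^-3)^(1/3) = 7.0 × 10^-6 M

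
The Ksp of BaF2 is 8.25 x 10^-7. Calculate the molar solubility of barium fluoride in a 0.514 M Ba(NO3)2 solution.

s ≈ 6.33e-4 M

BaF2(s) <=> Ba^2+ + 2 F^-
Ksp = [Ba^2+][F^-]^2
If s mol/L dissolves here, [Ba^2+] = 0.514 + s ≈ 0.514, [F^-] = 2s (since Ba^2+ from Ba(NO3)2 dominates).
Ksp ≈ 0.514 × (2s)^2
s = 6.33 x 10^-4 M
Check: s = 6.3 x 10^-4 ≪ 0.514, so the approximation is valid.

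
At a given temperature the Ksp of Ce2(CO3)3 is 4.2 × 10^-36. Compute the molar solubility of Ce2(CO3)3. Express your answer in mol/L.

Ce2(CO3)3(s) <=> 2 Ce^3+(aq) + 3 CO3^2-(aq)
Ksp = [Ce^3+]^2[CO3^2-]^3
Let s = molar solubility. Then [Ce^3+] = 2s and [CO3^2-] = 3s.
So Ksp = (2s)^2 × (3s)^3 = 108s^5
Solving, s = (4.2 × 10^-36/108)^(1/5) = 3.3 × 10^-8 M

s ≈ 3.3 × 10^-8 M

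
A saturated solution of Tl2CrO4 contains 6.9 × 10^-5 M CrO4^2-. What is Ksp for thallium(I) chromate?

Tl2CrO4(s) ⇌ 2 Tl^+(aq) + CrO4^2-(aq)
Stoichiometry gives [Tl^+] = (2/1)[CrO4^2-] = 1.38 × 10^-4 M.
Ksp = [Tl^+]^2[CrO4^2-]
Ksp = (1.38 × 10^-4)^2 × 6.9 x 10^-5 = 1.3 x 10^-12

Ksp ≈ 1.3 × 10^-12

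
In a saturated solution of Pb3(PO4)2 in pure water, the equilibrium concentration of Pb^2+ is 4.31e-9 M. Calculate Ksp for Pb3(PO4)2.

6.61 × 10^-43

Pb3(PO4)2(s) ⇌ 3 Pb^2+(aq) + 2 PO4^3-(aq)
Stoichiometry gives [PO4^3-] = (2/3)[Pb^2+] = 2.873 x 10^-9 M.
Ksp = [Pb^2+]^3[PO4^3-]^2
Ksp = (4.31 × 10^-9)^3 × (2.873 × 10^-9)^2 = 6.61 × 10^-43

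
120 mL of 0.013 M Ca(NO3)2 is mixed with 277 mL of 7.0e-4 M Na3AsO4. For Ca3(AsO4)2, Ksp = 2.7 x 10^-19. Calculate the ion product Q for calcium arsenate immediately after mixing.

Total volume = 120 + 277 = 397 mL.
[Ca^2+] = 1.3 × 10^-2 × (120/397) = 3.93 × 10^-3 M
[AsO4^3-] = 7.0 × 10^-4 × (277/397) = 4.88 x 10^-4 M
Ca3(AsO4)2(s) ⇌ 3 Ca^2+(aq) + 2 AsO4^3-(aq), so Q = [Ca^2+]^3[AsO4^3-]^2
Q = (3.93 × 10^-3)^3(4.88 × 10^-4)^2 = 1.4 × 10^-14
Q > Ksp, so Ca3(AsO4)2 will precipitate.

1.4e-14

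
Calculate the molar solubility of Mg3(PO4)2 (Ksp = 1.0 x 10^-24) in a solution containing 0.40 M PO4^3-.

Mg3(PO4)2(s) ⇌ 3 Mg^2+(aq) + 2 PO4^3-(aq)
Ksp = [Mg^2+]^3[PO4^3-]^2
If s mol/L dissolves here, [Mg^2+] = 3s, [PO4^3-] = 0.40 + 2s ≈ 0.40 (since the PO4^3- already present dominates).
Ksp ≈ (3s)^3 × (0.40)^2
s = 6.1 x 10^-9 M
Check: 2s = 1.2 × 10^-8 ≪ 0.40, so the approximation is valid.

6.1e-9 M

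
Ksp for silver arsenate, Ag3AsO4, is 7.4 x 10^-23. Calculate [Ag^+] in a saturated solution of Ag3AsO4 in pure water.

Ag3AsO4(s) <=> 3 Ag^+ + AsO4^3-
Ksp = [Ag^+]^3[AsO4^3-]
For each mole of Ag3AsO4 that dissolves: [Ag^+] = 3s, [AsO4^3-] = s.
So Ksp = (3s)^3 × s = 27s^4
s^4 = 7.4 x 10^-23 / 27, so s = 1.29 × 10^-6 M
[Ag^+] = 3s = 3.9 × 10^-6 M

[Ag^+] = 3.9e-6 M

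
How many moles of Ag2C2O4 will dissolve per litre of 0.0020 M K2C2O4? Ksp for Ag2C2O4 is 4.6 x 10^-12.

Ag2C2O4(s) ⇌ 2 Ag^+ + C2O4^2-
Ksp = [Ag^+]^2[C2O4^2-]
Let s be the molar solubility in this solution. [Ag^+] = 2s, [C2O4^2-] = 0.0020 + s ≈ 0.0020 (common-ion effect: C2O4^2- is already 0.0020 M).
Ksp ≈ (2s)^2 × 0.0020
s = 2.4 × 10^-5 M
Check: s = 2.4 x 10^-5 ≪ 0.0020, so the approximation is valid.

2.4 × 10^-5 M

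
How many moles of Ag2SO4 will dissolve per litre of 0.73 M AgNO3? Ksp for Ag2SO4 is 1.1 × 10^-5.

s ≈ 2.1 × 10^-5 M

Ag2SO4(s) <=> 2 Ag^+(aq) + SO4^2-(aq)
Ksp = [Ag^+]^2[SO4^2-]
Let s be the molar solubility in this solution. [Ag^+] = 0.73 + 2s ≈ 0.73, [SO4^2-] = s (since Ag^+ from AgNO3 dominates).
Ksp ≈ (0.73)^2 × s
s = 2.1 x 10^-5 M
Check: 2s = 4.1 × 10^-5 ≪ 0.73, so the approximation is valid.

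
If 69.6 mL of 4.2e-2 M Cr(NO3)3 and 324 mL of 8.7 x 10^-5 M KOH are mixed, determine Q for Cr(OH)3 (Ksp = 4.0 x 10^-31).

Total volume = 69.6 + 324 = 393.6 mL.
[Cr^3+] = 4.2 × 10^-2 × (69.6/393.6) = 7.43 x 10^-3 M
[OH^-] = 8.7 × 10^-5 × (324/393.6) = 7.16 × 10^-5 M
Cr(OH)3(s) <=> Cr^3+(aq) + 3 OH^-(aq), so Q = [Cr^3+][OH^-]^3
Q = (7.43 x 10^-3)(7.16 x 10^-5)^3 = 2.7 × 10^-15
Q > Ksp, so Cr(OH)3 will precipitate.

Q = 2.7e-15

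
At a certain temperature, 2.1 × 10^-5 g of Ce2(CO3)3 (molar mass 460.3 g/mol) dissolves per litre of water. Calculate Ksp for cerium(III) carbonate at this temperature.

2.1e-35

Molar solubility s = (2.1 × 10^-5 g/L) / (460.3 g/mol) = 4.56 × 10^-8 M.
Ce2(CO3)3(s) <=> 2 Ce^3+(aq) + 3 CO3^2-(aq)
With molar solubility s: [Ce^3+] = 2s, [CO3^2-] = 3s.
Ksp = [Ce^3+]^2[CO3^2-]^3
So Ksp = (2s)^2 × (3s)^3 = 108s^5
With s = 4.56 × 10^-8: Ksp = 2.1 × 10^-35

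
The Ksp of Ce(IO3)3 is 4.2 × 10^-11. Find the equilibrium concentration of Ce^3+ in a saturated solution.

1.1e-3 M

Ce(IO3)3(s) ⇌ Ce^3+ + 3 IO3^-
Ksp = [Ce^3+][IO3^-]^3
With molar solubility s: [Ce^3+] = s, [IO3^-] = 3s.
Ksp = s(3s)^3 = 27s^4
Solving, s = (4.2 × 10^-11/27)^(1/4) = 1.12 × 10^-3 M
[Ce^3+] = s = 1.1 × 10^-3 M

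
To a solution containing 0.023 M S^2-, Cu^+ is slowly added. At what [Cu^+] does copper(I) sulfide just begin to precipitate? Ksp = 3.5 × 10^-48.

[Cu^+] ≈ 1.2e-23 M

Cu2S(s) <=> 2 Cu^+ + S^2-
Ksp = [Cu^+]^2[S^2-]
Precipitation begins when Q = Ksp. With [S^2-] = 0.023 M:
3.5 × 10^-48 = (0.023) × [Cu^+]^2
[Cu^+] = (3.5 × 10^-48 / 2.3 × 10^-2)^(1/2) = 1.2 × 10^-23 M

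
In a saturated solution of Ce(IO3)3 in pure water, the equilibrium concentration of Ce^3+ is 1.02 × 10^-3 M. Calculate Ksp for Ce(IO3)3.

Ksp ≈ 2.92e-11

Ce(IO3)3(s) ⇌ Ce^3+ + 3 IO3^-
Stoichiometry gives [IO3^-] = (3/1)[Ce^3+] = 3.060 x 10^-3 M.
Ksp = [Ce^3+][IO3^-]^3
Ksp = 1.02 × 10^-3 × (3.060 × 10^-3)^3 = 2.92 × 10^-11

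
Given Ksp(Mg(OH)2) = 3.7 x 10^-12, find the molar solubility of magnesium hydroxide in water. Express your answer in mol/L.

9.7 x 10^-5 M

Mg(OH)2(s) ⇌ Mg^2+ + 2 OH^-
Ksp = [Mg^2+][OH^-]^2
If s mol/L of Mg(OH)2 dissolves, [Mg^2+] = s and [OH^-] = 2s.
So Ksp = s × (2s)^2 = 4s^3
s^3 = 3.7 x 10^-12 / 4, so s = 9.7 × 10^-5 M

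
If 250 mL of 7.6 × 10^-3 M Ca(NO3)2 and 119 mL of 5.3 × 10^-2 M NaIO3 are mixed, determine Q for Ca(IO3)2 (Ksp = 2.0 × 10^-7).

1.5 × 10^-6

Total volume = 250 + 119 = 369 mL.
[Ca^2+] = 7.6 × 10^-3 × (250/369) = 5.15 × 10^-3 M
[IO3^-] = 5.3 x 10^-2 × (119/369) = 1.71 × 10^-2 M
Ca(IO3)2(s) ⇌ Ca^2+ + 2 IO3^-, so Q = [Ca^2+][IO3^-]^2
Q = (5.15 x 10^-3)(1.71 × 10^-2)^2 = 1.5 × 10^-6
Q > Ksp, so Ca(IO3)2 will precipitate.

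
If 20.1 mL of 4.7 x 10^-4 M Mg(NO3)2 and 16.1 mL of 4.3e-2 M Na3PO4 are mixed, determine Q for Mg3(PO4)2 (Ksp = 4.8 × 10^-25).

Total volume = 20.1 + 16.1 = 36.2 mL.
[Mg^2+] = 4.7 × 10^-4 × (20.1/36.2) = 2.61 × 10^-4 M
[PO4^3-] = 4.3 × 10^-2 × (16.1/36.2) = 1.91 x 10^-2 M
Mg3(PO4)2(s) <=> 3 Mg^2+(aq) + 2 PO4^3-(aq), so Q = [Mg^2+]^3[PO4^3-]^2
Q = (2.61 x 10^-4)^3(1.91 × 10^-2)^2 = 6.5 x 10^-15
Q > Ksp, so Mg3(PO4)2 will precipitate.

Q = 6.5 x 10^-15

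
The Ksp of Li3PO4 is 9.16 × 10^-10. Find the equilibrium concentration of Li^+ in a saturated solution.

Li3PO4(s) <=> 3 Li^+ + PO4^3-
Ksp = [Li^+]^3[PO4^3-]
For each mole of Li3PO4 that dissolves: [Li^+] = 3s, [PO4^3-] = s.
So Ksp = (3s)^3 × s = 27s^4
s = (9.16 × 10^-10 / 27)^(1/4) = 2.413 × 10^-3 M
[Li^+] = 3s = 7.24 × 10^-3 M

7.24 × 10^-3 M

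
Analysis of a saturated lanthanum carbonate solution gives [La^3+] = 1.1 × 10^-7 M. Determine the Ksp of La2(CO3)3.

Ksp = 5.4e-35

La2(CO3)3(s) ⇌ 2 La^3+(aq) + 3 CO3^2-(aq)
Stoichiometry gives [CO3^2-] = (3/2)[La^3+] = 1.65 × 10^-7 M.
Ksp = [La^3+]^2[CO3^2-]^3
Ksp = (1.1 × 10^-7)^2 × (1.65 × 10^-7)^3 = 5.4 × 10^-35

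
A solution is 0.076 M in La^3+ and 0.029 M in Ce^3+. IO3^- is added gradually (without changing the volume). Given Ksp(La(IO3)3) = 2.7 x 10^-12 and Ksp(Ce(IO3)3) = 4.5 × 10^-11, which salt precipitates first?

Each salt begins to precipitate when Q = Ksp, i.e. when [IO3^-] reaches its threshold.
For La(IO3)3: 2.7 x 10^-12 = 0.076 × [IO3^-]^3  ⇒  [IO3^-] = 3.3 x 10^-4 M.
For Ce(IO3)3: 4.5 × 10^-11 = 0.029 × [IO3^-]^3  ⇒  [IO3^-] = 1.2 × 10^-3 M.
The salt with the lower threshold [IO3^-] precipitates first: La(IO3)3.

La(IO3)3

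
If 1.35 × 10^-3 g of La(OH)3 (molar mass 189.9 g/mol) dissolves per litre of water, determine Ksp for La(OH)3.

6.90 × 10^-20

Molar solubility s = (1.35 × 10^-3 g/L) / (189.9 g/mol) = 7.109 × 10^-6 M.
La(OH)3(s) ⇌ La^3+(aq) + 3 OH^-(aq)
With molar solubility s: [La^3+] = s, [OH^-] = 3s.
Ksp = [La^3+][OH^-]^3
Substituting: Ksp = s(3s)^3 = 27s^4
With s = 7.109 × 10^-6: Ksp = 6.90 × 10^-20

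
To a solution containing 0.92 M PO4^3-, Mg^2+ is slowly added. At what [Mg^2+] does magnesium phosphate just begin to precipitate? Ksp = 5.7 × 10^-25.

Mg3(PO4)2(s) <=> 3 Mg^2+ + 2 PO4^3-
Ksp = [Mg^2+]^3[PO4^3-]^2
Precipitation begins when Q = Ksp. With [PO4^3-] = 0.92 M:
5.7 × 10^-25 = (0.92)^2 × [Mg^2+]^3
[Mg^2+] = (5.7 × 10^-25 / 8.46 × 10^-1)^(1/3) = 8.8 × 10^-9 M

[Mg^2+] ≈ 8.8 × 10^-9 M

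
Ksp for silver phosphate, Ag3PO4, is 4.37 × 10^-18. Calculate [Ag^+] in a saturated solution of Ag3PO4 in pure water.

[Ag^+] = 6.02e-5 M

Ag3PO4(s) ⇌ 3 Ag^+ + PO4^3-
Ksp = [Ag^+]^3[PO4^3-]
Let s = molar solubility. Then [Ag^+] = 3s and [PO4^3-] = s.
So Ksp = (3s)^3 × s = 27s^4
Solving, s = (4.37 × 10^-18/27)^(1/4) = 2.006 x 10^-5 M
[Ag^+] = 3s = 6.02 × 10^-5 M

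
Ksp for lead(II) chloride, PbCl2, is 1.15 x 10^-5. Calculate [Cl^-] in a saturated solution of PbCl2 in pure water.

0.0284 M

PbCl2(s) ⇌ Pb^2+(aq) + 2 Cl^-(aq)
Ksp = [Pb^2+][Cl^-]^2
If s mol/L of PbCl2 dissolves, [Pb^2+] = s and [Cl^-] = 2s.
Ksp = s(2s)^2 = 4s^3
s^3 = 1.15 x 10^-5 / 4, so s = 1.422 × 10^-2 M
[Cl^-] = 2s = 2.84 × 10^-2 M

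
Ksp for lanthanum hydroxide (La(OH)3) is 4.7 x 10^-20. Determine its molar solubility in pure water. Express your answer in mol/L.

La(OH)3(s) ⇌ La^3+(aq) + 3 OH^-(aq)
Ksp = [La^3+][OH^-]^3
For each mole of La(OH)3 that dissolves: [La^3+] = s, [OH^-] = 3s.
Ksp = s(3s)^3 = 27s^4
s^4 = 4.7 x 10^-20 / 27, so s = 6.5 × 10^-6 M

s ≈ 6.5 × 10^-6 M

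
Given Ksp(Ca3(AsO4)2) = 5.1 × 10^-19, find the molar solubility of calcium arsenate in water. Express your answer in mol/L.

8.6 × 10^-5 M

Ca3(AsO4)2(s) <=> 3 Ca^2+(aq) + 2 AsO4^3-(aq)
Ksp = [Ca^2+]^3[AsO4^3-]^2
Let s = molar solubility. Then [Ca^2+] = 3s and [AsO4^3-] = 2s.
Ksp = (3s)^3(2s)^2 = 108s^5
s^5 = 5.1 × 10^-19 / 108, so s = 8.6 × 10^-5 M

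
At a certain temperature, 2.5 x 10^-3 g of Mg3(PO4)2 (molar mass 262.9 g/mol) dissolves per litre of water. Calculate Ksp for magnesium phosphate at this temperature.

Molar solubility s = (2.5 × 10^-3 g/L) / (262.9 g/mol) = 9.51 × 10^-6 M.
Mg3(PO4)2(s) ⇌ 3 Mg^2+ + 2 PO4^3-
With molar solubility s: [Mg^2+] = 3s, [PO4^3-] = 2s.
Ksp = [Mg^2+]^3[PO4^3-]^2
Substituting: Ksp = (3s)^3(2s)^2 = 108s^5
Ksp = 108 × (9.51 × 10^-6)^5 = 8.4 x 10^-24

Ksp = 8.4e-24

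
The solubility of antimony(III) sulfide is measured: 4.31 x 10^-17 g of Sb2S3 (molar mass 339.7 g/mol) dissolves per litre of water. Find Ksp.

Molar solubility s = (4.31 × 10^-17 g/L) / (339.7 g/mol) = 1.269 × 10^-19 M.
Sb2S3(s) <=> 2 Sb^3+ + 3 S^2-
Let s = molar solubility. Then [Sb^3+] = 2s and [S^2-] = 3s.
Ksp = [Sb^3+]^2[S^2-]^3
Substituting: Ksp = (2s)^2(3s)^3 = 108s^5
With s = 1.269 x 10^-19: Ksp = 3.55 × 10^-93

3.55e-93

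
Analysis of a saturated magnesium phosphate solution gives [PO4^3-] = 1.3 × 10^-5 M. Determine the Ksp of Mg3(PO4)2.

1.3e-24

Mg3(PO4)2(s) ⇌ 3 Mg^2+(aq) + 2 PO4^3-(aq)
Stoichiometry gives [Mg^2+] = (3/2)[PO4^3-] = 1.95 × 10^-5 M.
Ksp = [Mg^2+]^3[PO4^3-]^2
Ksp = (1.95 × 10^-5)^3 × (1.3 x 10^-5)^2 = 1.3 × 10^-24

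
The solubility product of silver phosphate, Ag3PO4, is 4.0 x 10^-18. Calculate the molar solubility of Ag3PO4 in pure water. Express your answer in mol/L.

Ag3PO4(s) ⇌ 3 Ag^+ + PO4^3-
Ksp = [Ag^+]^3[PO4^3-]
If s mol/L of Ag3PO4 dissolves, [Ag^+] = 3s and [PO4^3-] = s.
So Ksp = (3s)^3 × s = 27s^4
s = (4.0 x 10^-18 / 27)^(1/4) = 2.0 × 10^-5 M

s = 2.0 × 10^-5 M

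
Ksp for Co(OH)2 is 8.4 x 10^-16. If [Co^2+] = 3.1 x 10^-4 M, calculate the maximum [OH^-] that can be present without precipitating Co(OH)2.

Co(OH)2(s) <=> Co^2+(aq) + 2 OH^-(aq)
Ksp = [Co^2+][OH^-]^2
Precipitation begins when Q = Ksp. With [Co^2+] = 3.1 x 10^-4 M:
8.4 x 10^-16 = (3.1 x 10^-4) × [OH^-]^2
[OH^-] = (8.4 x 10^-16 / 3.1 x 10^-4)^(1/2) = 1.6 × 10^-6 M

1.6e-6 M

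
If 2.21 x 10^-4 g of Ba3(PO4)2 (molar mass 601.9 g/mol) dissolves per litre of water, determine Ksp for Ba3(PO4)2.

Ksp ≈ 7.21 × 10^-31

Molar solubility s = (2.21 × 10^-4 g/L) / (601.9 g/mol) = 3.672 × 10^-7 M.
Ba3(PO4)2(s) ⇌ 3 Ba^2+ + 2 PO4^3-
Let s = molar solubility. Then [Ba^2+] = 3s and [PO4^3-] = 2s.
Ksp = [Ba^2+]^3[PO4^3-]^2
Substituting: Ksp = (3s)^3(2s)^2 = 108s^5
Ksp = 108 × (3.672 x 10^-7)^5 = 7.21 x 10^-31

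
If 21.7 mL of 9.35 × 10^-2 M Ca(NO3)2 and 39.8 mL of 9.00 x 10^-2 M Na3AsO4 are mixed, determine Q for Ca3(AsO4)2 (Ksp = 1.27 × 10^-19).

Total volume = 21.7 + 39.8 = 61.5 mL.
[Ca^2+] = 9.35 x 10^-2 × (21.7/61.5) = 3.299 × 10^-2 M
[AsO4^3-] = 9.00 × 10^-2 × (39.8/61.5) = 5.824 × 10^-2 M
Ca3(AsO4)2(s) ⇌ 3 Ca^2+(aq) + 2 AsO4^3-(aq), so Q = [Ca^2+]^3[AsO4^3-]^2
Q = (3.299 × 10^-2)^3(5.824 × 10^-2)^2 = 1.22 × 10^-7
Q > Ksp, so Ca3(AsO4)2 will precipitate.

1.22 × 10^-7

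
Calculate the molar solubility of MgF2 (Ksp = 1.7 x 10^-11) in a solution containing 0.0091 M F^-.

s = 2.1e-7 M

MgF2(s) <=> Mg^2+(aq) + 2 F^-(aq)
Ksp = [Mg^2+][F^-]^2
Let s = moles of MgF2 that dissolve per litre. [Mg^2+] = s, [F^-] = 0.0091 + 2s ≈ 0.0091 (since the F^- already present dominates).
Ksp ≈ s × (0.0091)^2
s = 2.1 × 10^-7 M
Check: 2s = 4.1 × 10^-7 ≪ 0.0091, so the approximation is valid.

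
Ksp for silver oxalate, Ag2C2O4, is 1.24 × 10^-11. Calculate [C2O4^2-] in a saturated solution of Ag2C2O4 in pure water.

[C2O4^2-] ≈ 1.46e-4 M

Ag2C2O4(s) <=> 2 Ag^+ + C2O4^2-
Ksp = [Ag^+]^2[C2O4^2-]
Let s = molar solubility. Then [Ag^+] = 2s and [C2O4^2-] = s.
Substituting: Ksp = (2s)^2s = 4s^3
Solving, s = (1.24 × 10^-11/4)^(1/3) = 1.458 × 10^-4 M
[C2O4^2-] = s = 1.46 × 10^-4 M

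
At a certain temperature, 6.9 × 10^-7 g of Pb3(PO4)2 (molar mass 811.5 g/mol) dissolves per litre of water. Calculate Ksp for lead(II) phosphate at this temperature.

Ksp = 4.8 × 10^-44

Molar solubility s = (6.9 × 10^-7 g/L) / (811.5 g/mol) = 8.50 × 10^-10 M.
Pb3(PO4)2(s) ⇌ 3 Pb^2+(aq) + 2 PO4^3-(aq)
If s mol/L of Pb3(PO4)2 dissolves, [Pb^2+] = 3s and [PO4^3-] = 2s.
Ksp = [Pb^2+]^3[PO4^3-]^2
Substituting: Ksp = (3s)^3(2s)^2 = 108s^5
Ksp = 108 × (8.50 × 10^-10)^5 = 4.8 × 10^-44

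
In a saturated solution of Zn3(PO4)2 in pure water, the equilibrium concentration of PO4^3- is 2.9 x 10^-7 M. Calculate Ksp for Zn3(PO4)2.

Ksp ≈ 6.9 x 10^-33

Zn3(PO4)2(s) ⇌ 3 Zn^2+(aq) + 2 PO4^3-(aq)
Stoichiometry gives [Zn^2+] = (3/2)[PO4^3-] = 4.35 × 10^-7 M.
Ksp = [Zn^2+]^3[PO4^3-]^2
Ksp = (4.35 × 10^-7)^3 × (2.9 × 10^-7)^2 = 6.9 × 10^-33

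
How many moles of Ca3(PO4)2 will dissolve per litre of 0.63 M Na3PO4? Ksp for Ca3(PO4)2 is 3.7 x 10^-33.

7.0 x 10^-12 M

Ca3(PO4)2(s) <=> 3 Ca^2+ + 2 PO4^3-
Ksp = [Ca^2+]^3[PO4^3-]^2
Let s = moles of Ca3(PO4)2 that dissolve per litre. [Ca^2+] = 3s, [PO4^3-] = 0.63 + 2s ≈ 0.63 (common-ion effect: PO4^3- is already 0.63 M).
Ksp ≈ (3s)^3 × (0.63)^2
s = 7.0 x 10^-12 M
Check: 2s = 1.4 × 10^-11 ≪ 0.63, so the approximation is valid.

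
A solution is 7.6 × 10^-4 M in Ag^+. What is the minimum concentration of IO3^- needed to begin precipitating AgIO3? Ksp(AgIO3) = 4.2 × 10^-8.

AgIO3(s) ⇌ Ag^+(aq) + IO3^-(aq)
Ksp = [Ag^+][IO3^-]
Precipitation begins when Q = Ksp. With [Ag^+] = 7.6 × 10^-4 M:
4.2 × 10^-8 = (7.6 × 10^-4) × [IO3^-]
[IO3^-] = (4.2 × 10^-8 / 7.6 × 10^-4) = 5.5 x 10^-5 M

[IO3^-] = 5.5 × 10^-5 M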